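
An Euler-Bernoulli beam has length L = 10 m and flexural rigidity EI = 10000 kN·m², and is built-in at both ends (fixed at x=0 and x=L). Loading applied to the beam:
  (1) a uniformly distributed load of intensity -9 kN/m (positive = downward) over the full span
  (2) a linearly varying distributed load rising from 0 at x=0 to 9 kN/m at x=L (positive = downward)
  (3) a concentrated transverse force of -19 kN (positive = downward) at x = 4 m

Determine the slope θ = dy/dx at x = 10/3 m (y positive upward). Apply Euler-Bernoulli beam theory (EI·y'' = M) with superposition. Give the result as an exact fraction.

Load 1 — uniform load w=-9 kN/m over full span:
  θ_1 = -wx(L-x)(L-2x)/(12EI) = -(-9)·(10/3)·(10-(10/3))·(10-2·(10/3))/(12·10000) = 1/180 rad
Load 2 — triangular load w₀=9 kN/m (0→w₀ over full span):
  θ_2 = -w₀(2x(L-x)(L-2x)(x+2L)+x²(L-x)²)/(120LEI) = -9·(2·(10/3)·(10-(10/3))·(10-2·(10/3))·((10/3)+2·10)+(10/3)²·(10-(10/3))²)/(120·10·10000) = -2/675 rad
Load 3 — point force P=-19 kN at a=4 m (b=L-a=6):
  θ_3 = -Pb²x(2aL-(3a+b)x)/(2L³EI)  [x≤a] = -(-19)·6²·(10/3)·(2·4·10-(3·4+6)·(10/3))/(2·10³·10000) = 57/25000 rad
Superposition: θ = Σ θ_i = 3289/675000 rad ≈ 0.004873 rad

θ(10/3) = 3289/675000 rad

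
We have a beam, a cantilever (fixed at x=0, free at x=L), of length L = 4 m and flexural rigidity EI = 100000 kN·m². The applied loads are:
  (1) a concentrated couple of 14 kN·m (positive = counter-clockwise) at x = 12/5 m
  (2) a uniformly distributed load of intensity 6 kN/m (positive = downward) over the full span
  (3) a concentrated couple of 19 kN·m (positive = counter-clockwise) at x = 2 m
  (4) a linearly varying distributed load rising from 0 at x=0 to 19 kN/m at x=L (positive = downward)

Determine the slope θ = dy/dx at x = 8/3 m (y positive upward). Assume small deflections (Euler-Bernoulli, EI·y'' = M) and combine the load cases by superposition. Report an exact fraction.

Load 1 — applied couple M₀=14 kN·m at a=12/5 m (b=L-a=8/5):
  θ_1 = M₀a/EI  [x>a] = 14·(12/5)/100000 = 21/62500 rad
Load 2 — uniform load w=6 kN/m over full span:
  θ_2 = -wx(x²-3Lx+3L²)/(6EI) = -6·(8/3)·((8/3)²-3·4·(8/3)+3·4²)/(6·100000) = -52/84375 rad
Load 3 — applied couple M₀=19 kN·m at a=2 m (b=L-a=2):
  θ_3 = M₀a/EI  [x>a] = 19·2/100000 = 19/50000 rad
Load 4 — triangular load w₀=19 kN/m (0→w₀ over full span):
  θ_4 = (w₀Lx²/4-w₀L²x/3-w₀x⁴/(24L))/EI = (19·4·(8/3)²/4-19·4²·(8/3)/3-19·(8/3)⁴/(24·4))/100000 = -1102/759375 rad
Superposition: θ = Σ θ_i = -82103/60750000 rad ≈ -0.001351 rad

θ(8/3) = -82103/60750000 rad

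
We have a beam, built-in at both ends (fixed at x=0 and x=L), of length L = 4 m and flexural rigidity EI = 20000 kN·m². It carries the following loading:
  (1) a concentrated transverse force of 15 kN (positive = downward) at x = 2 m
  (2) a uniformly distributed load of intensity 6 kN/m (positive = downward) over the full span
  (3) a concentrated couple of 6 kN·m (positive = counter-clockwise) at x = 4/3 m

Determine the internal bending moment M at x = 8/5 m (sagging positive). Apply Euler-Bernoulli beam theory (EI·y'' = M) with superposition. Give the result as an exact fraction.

Load 1 — point force P=15 kN at a=2 m (b=L-a=2):
  M_1 = Pb²(3a+b)x/L³ - Pab²/L²  [x≤a] = 15·2²·(3·2+2)·(8/5)/4³ - 15·2·2²/4² = 9/2 kN·m
Load 2 — uniform load w=6 kN/m over full span:
  M_2 = wLx/2 - wL²/12 - wx²/2 = 6·4·(8/5)/2 - 6·4²/12 - 6·(8/5)²/2 = 88/25 kN·m
Load 3 — applied couple M₀=6 kN·m at a=4/3 m (b=L-a=8/3):
  M_3 = R_Ax - M_A - M₀  [x>a] with R_A=2, M_A=0 = 2·(8/5) - 0 - 6 = -14/5 kN·m
Superposition: M = Σ M_i = 261/50 kN·m ≈ 5.220000 kN·m

M(8/5) = 261/50 kN·m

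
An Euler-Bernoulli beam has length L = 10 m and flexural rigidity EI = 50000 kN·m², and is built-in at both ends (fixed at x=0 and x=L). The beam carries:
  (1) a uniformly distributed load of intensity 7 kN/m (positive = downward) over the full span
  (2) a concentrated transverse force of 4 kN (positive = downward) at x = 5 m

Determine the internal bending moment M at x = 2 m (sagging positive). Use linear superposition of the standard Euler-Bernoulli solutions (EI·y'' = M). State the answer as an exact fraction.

M(2) = -10/3 kN·m

Load 1 — uniform load w=7 kN/m over full span:
  M_1 = wLx/2 - wL²/12 - wx²/2 = 7·10·2/2 - 7·10²/12 - 7·2²/2 = -7/3 kN·m
Load 2 — point force P=4 kN at a=5 m (b=L-a=5):
  M_2 = Pb²(3a+b)x/L³ - Pab²/L²  [x≤a] = 4·5²·(3·5+5)·2/10³ - 4·5·5²/10² = -1 kN·m
Superposition: M = Σ M_i = -10/3 kN·m ≈ -3.333333 kN·m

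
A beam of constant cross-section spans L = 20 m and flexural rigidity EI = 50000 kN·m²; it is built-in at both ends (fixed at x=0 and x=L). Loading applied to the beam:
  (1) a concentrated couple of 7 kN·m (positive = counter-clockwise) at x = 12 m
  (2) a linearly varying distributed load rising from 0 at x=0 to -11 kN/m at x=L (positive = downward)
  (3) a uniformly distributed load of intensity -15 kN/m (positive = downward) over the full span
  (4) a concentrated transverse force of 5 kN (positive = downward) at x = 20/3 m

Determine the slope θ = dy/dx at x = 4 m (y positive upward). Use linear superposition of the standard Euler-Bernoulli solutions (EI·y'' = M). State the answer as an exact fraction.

θ(4) = 529021/21093750 rad

Load 1 — applied couple M₀=7 kN·m at a=12 m (b=L-a=8):
  θ_1 = (R_Ax²/2 - M_Ax)/EI  [x≤a] with R_A=63/125, M_A=56/25 = ((63/125)·4²/2 - (56/25)·4)/50000 = -77/781250 rad
Load 2 — triangular load w₀=-11 kN/m (0→w₀ over full span):
  θ_2 = -w₀(2x(L-x)(L-2x)(x+2L)+x²(L-x)²)/(120LEI) = -(-11)·(2·4·(20-4)·(20-2·4)·(4+2·20)+4²·(20-4)²)/(120·20·50000) = 308/46875 rad
Load 3 — uniform load w=-15 kN/m over full span:
  θ_3 = -wx(L-x)(L-2x)/(12EI) = -(-15)·4·(20-4)·(20-2·4)/(12·50000) = 12/625 rad
Load 4 — point force P=5 kN at a=20/3 m (b=L-a=40/3):
  θ_4 = -Pb²x(2aL-(3a+b)x)/(2L³EI)  [x≤a] = -5·(40/3)²·4·(2·(20/3)·20-(3·(20/3)+(40/3))·4)/(2·20³·50000) = -2/3375 rad
Superposition: θ = Σ θ_i = 529021/21093750 rad ≈ 0.025080 rad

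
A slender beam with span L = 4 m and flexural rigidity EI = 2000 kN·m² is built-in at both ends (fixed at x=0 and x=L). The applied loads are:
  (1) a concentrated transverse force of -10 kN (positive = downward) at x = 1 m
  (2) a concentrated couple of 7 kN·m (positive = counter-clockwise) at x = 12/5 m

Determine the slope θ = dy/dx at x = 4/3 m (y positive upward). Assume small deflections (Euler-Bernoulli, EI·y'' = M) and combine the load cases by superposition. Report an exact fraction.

Load 1 — point force P=-10 kN at a=1 m (b=L-a=3):
  θ_1 = Pa²(L-x)(2bL-(3b+a)(L-x))/(2L³EI)  [x>a] = (-10)·1²·(4-(4/3))·(2·3·4-(3·3+1)·(4-(4/3)))/(2·4³·2000) = 1/3600 rad
Load 2 — applied couple M₀=7 kN·m at a=12/5 m (b=L-a=8/5):
  θ_2 = (R_Ax²/2 - M_Ax)/EI  [x≤a] with R_A=63/25, M_A=56/25 = ((63/25)·(4/3)²/2 - (56/25)·(4/3))/2000 = -7/18750 rad
Superposition: θ = Σ θ_i = -43/450000 rad ≈ -0.000096 rad

θ(4/3) = -43/450000 rad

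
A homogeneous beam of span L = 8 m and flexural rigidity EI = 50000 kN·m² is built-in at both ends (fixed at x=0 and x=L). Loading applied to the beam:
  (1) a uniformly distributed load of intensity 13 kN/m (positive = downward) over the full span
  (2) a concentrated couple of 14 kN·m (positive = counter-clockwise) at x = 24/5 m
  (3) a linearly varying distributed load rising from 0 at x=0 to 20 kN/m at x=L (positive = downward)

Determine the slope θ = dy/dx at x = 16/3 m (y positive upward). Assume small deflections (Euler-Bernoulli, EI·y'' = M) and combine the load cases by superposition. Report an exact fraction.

θ(16/3) = 28501/18984375 rad

Load 1 — uniform load w=13 kN/m over full span:
  θ_1 = -wx(L-x)(L-2x)/(12EI) = -13·(16/3)·(8-(16/3))·(8-2·(16/3))/(12·50000) = 208/253125 rad
Load 2 — applied couple M₀=14 kN·m at a=24/5 m (b=L-a=16/5):
  θ_2 = (R_Ax²/2 - M_Ax - M₀(x-a))/EI  [x>a] with R_A=63/25, M_A=112/25 = ((63/25)·(16/3)²/2 - (112/25)·(16/3) - 14·((16/3)-(24/5)))/50000 = 7/78125 rad
Load 3 — triangular load w₀=20 kN/m (0→w₀ over full span):
  θ_3 = -w₀(2x(L-x)(L-2x)(x+2L)+x²(L-x)²)/(120LEI) = -20·(2·(16/3)·(8-(16/3))·(8-2·(16/3))·((16/3)+2·8)+(16/3)²·(8-(16/3))²)/(120·8·50000) = 448/759375 rad
Superposition: θ = Σ θ_i = 28501/18984375 rad ≈ 0.001501 rad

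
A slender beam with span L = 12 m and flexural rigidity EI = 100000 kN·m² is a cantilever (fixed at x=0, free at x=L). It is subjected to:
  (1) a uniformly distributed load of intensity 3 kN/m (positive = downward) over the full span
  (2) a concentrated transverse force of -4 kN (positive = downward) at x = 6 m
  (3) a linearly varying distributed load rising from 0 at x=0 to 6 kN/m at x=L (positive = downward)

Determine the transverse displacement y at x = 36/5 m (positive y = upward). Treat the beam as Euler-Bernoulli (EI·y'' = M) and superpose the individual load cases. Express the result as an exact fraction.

y(36/5) = -8424657/97656250 m

Load 1 — uniform load w=3 kN/m over full span:
  y_1 = -wx²(x²-4Lx+6L²)/(24EI) = -3·(36/5)²·((36/5)²-4·12·(36/5)+6·12²)/(24·100000) = -72171/1953125 m
Load 2 — point force P=-4 kN at a=6 m (b=L-a=6):
  y_2 = -Pa²(3x-a)/(6EI)  [x>a] = -(-4)·6²·(3·(36/5)-6)/(6·100000) = 117/31250 m
Load 3 — triangular load w₀=6 kN/m (0→w₀ over full span):
  y_3 = (w₀Lx³/12-w₀L²x²/6-w₀x⁵/(120L))/EI = (6·12·(36/5)³/12-6·12²·(36/5)²/6-6·(36/5)⁵/(120·12))/100000 = -2590866/48828125 m
Superposition: y = Σ y_i = -8424657/97656250 m ≈ -0.086268 m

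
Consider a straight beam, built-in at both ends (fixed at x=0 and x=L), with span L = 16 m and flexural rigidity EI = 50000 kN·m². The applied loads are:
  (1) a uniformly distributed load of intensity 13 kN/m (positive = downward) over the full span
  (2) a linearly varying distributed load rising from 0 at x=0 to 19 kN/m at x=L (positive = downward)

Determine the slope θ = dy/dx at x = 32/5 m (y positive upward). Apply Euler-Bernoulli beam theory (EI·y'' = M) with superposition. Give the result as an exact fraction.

θ(32/5) = -15616/1953125 rad

Load 1 — uniform load w=13 kN/m over full span:
  θ_1 = -wx(L-x)(L-2x)/(12EI) = -13·(32/5)·(16-(32/5))·(16-2·(32/5))/(12·50000) = -1664/390625 rad
Load 2 — triangular load w₀=19 kN/m (0→w₀ over full span):
  θ_2 = -w₀(2x(L-x)(L-2x)(x+2L)+x²(L-x)²)/(120LEI) = -19·(2·(32/5)·(16-(32/5))·(16-2·(32/5))·((32/5)+2·16)+(32/5)²·(16-(32/5))²)/(120·16·50000) = -7296/1953125 rad
Superposition: θ = Σ θ_i = -15616/1953125 rad ≈ -0.007995 rad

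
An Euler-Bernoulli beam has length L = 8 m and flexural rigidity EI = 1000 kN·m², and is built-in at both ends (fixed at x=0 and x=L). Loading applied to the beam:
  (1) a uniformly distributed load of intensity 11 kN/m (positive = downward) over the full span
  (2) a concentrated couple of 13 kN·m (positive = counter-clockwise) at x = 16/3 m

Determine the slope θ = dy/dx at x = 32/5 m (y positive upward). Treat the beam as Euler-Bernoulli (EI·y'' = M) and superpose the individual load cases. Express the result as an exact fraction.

Load 1 — uniform load w=11 kN/m over full span:
  θ_1 = -wx(L-x)(L-2x)/(12EI) = -11·(32/5)·(8-(32/5))·(8-2·(32/5))/(12·1000) = 704/15625 rad
Load 2 — applied couple M₀=13 kN·m at a=16/3 m (b=L-a=8/3):
  θ_2 = (R_Ax²/2 - M_Ax - M₀(x-a))/EI  [x>a] with R_A=13/6, M_A=13/3 = ((13/6)·(32/5)²/2 - (13/3)·(32/5) - 13·((32/5)-(16/3)))/1000 = 26/9375 rad
Superposition: θ = Σ θ_i = 2242/46875 rad ≈ 0.047829 rad

θ(32/5) = 2242/46875 rad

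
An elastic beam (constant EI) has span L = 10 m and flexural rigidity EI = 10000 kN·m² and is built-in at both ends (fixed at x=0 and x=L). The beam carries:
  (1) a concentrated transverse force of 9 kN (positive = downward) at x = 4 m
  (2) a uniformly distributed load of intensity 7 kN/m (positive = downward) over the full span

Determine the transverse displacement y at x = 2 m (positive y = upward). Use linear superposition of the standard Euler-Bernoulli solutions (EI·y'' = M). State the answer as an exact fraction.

Load 1 — point force P=9 kN at a=4 m (b=L-a=6):
  y_1 = -Pb²x²(3aL-(3a+b)x)/(6L³EI)  [x≤a] = -9·6²·2²·(3·4·10-(3·4+6)·2)/(6·10³·10000) = -567/312500 m
Load 2 — uniform load w=7 kN/m over full span:
  y_2 = -wx²(L-x)²/(24EI) = -7·2²·(10-2)²/(24·10000) = -14/1875 m
Superposition: y = Σ y_i = -8701/937500 m ≈ -0.009281 m

y(2) = -8701/937500 m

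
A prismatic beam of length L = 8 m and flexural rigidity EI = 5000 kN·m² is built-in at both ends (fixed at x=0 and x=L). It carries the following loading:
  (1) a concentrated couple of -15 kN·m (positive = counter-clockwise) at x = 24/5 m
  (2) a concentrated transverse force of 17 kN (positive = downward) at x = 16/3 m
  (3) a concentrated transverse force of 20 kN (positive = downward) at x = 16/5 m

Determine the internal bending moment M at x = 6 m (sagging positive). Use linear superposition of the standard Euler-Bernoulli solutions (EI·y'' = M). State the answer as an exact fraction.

M(6) = 4966/675 kN·m

Load 1 — applied couple M₀=-15 kN·m at a=24/5 m (b=L-a=16/5):
  M_1 = R_Ax - M_A - M₀  [x>a] with R_A=-27/10, M_A=-24/5 = (-27/10)·6 - (-24/5) - (-15) = 18/5 kN·m
Load 2 — point force P=17 kN at a=16/3 m (b=L-a=8/3):
  M_2 = Pa²(a+3b)(L-x)/L³ - Pa²b/L²  [x>a] = 17·(16/3)²·((16/3)+3·(8/3))·(8-6)/8³ - 17·(16/3)²·(8/3)/8² = 136/27 kN·m
Load 3 — point force P=20 kN at a=16/5 m (b=L-a=24/5):
  M_3 = Pa²(a+3b)(L-x)/L³ - Pa²b/L²  [x>a] = 20·(16/5)²·((16/5)+3·(24/5))·(8-6)/8³ - 20·(16/5)²·(24/5)/8² = -32/25 kN·m
Superposition: M = Σ M_i = 4966/675 kN·m ≈ 7.357037 kN·m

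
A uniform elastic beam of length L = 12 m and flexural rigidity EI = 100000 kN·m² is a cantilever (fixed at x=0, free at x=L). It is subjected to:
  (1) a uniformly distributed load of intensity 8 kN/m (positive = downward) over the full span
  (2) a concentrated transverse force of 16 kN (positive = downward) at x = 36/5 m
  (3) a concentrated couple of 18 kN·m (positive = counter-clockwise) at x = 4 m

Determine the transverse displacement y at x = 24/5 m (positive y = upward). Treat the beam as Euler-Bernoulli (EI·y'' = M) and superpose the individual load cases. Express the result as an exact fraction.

Load 1 — uniform load w=8 kN/m over full span:
  y_1 = -wx²(x²-4Lx+6L²)/(24EI) = -8·(24/5)²·((24/5)²-4·12·(24/5)+6·12²)/(24·100000) = -98496/1953125 m
Load 2 — point force P=16 kN at a=36/5 m (b=L-a=24/5):
  y_2 = -Px²(3a-x)/(6EI)  [x≤a] = -16·(24/5)²·(3·(36/5)-(24/5))/(6·100000) = -4032/390625 m
Load 3 — applied couple M₀=18 kN·m at a=4 m (b=L-a=8):
  y_3 = M₀a(2x-a)/(2EI)  [x>a] = 18·4·(2·(24/5)-4)/(2·100000) = 63/31250 m
Superposition: y = Σ y_i = -229437/3906250 m ≈ -0.058736 m

y(24/5) = -229437/3906250 m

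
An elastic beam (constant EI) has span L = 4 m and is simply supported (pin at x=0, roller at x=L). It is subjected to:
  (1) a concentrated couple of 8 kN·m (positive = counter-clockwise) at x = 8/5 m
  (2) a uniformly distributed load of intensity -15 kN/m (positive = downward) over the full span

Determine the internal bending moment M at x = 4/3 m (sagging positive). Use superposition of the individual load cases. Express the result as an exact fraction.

M(4/3) = -24 kN·m

Load 1 — applied couple M₀=8 kN·m at a=8/5 m (b=L-a=12/5):
  M_1 = M₀x/L  [x≤a] = 8·(4/3)/4 = 8/3 kN·m
Load 2 — uniform load w=-15 kN/m over full span:
  M_2 = wx(L-x)/2 = (-15)·(4/3)·(4-(4/3))/2 = -80/3 kN·m
Superposition: M = Σ M_i = -24 kN·m ≈ -24.000000 kN·m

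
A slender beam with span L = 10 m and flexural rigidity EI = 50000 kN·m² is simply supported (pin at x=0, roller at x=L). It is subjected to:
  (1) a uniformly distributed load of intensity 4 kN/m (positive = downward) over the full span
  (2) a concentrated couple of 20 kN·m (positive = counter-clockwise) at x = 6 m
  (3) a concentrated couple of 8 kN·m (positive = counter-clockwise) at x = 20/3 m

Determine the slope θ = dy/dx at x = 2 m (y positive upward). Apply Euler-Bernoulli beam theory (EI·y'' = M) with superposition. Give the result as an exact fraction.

θ(2) = -1717/562500 rad

Load 1 — uniform load w=4 kN/m over full span:
  θ_1 = -w(L³-6Lx²+4x³)/(24EI) = -4·(10³-6·10·2²+4·2³)/(24·50000) = -33/12500 rad
Load 2 — applied couple M₀=20 kN·m at a=6 m (b=L-a=4):
  θ_2 = (M₀x²/(2L)+C₁)/EI  [x≤a] with C₁=M₀(3b²-L²)/(6L)=-52/3 = (20·2²/(2·10)+(-52/3))/50000 = -1/3750 rad
Load 3 — applied couple M₀=8 kN·m at a=20/3 m (b=L-a=10/3):
  θ_3 = (M₀x²/(2L)+C₁)/EI  [x≤a] with C₁=M₀(3b²-L²)/(6L)=-80/9 = (8·2²/(2·10)+(-80/9))/50000 = -41/281250 rad
Superposition: θ = Σ θ_i = -1717/562500 rad ≈ -0.003052 rad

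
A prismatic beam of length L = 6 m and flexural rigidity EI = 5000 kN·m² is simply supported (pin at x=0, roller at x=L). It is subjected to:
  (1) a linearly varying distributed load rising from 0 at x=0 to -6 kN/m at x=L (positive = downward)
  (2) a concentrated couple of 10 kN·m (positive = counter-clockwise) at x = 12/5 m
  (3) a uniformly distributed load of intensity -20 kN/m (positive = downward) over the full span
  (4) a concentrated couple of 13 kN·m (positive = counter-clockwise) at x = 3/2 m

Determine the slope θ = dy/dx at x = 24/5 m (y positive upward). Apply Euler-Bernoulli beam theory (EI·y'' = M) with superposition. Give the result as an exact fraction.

Load 1 — triangular load w₀=-6 kN/m (0→w₀ over full span):
  θ_1 = -w₀(7L⁴-30L²x²+15x⁴)/(360LEI) = -(-6)·(7·6⁴-30·6²·(24/5)²+15·(24/5)⁴)/(360·6·5000) = -6813/1562500 rad
Load 2 — applied couple M₀=10 kN·m at a=12/5 m (b=L-a=18/5):
  θ_2 = (M₀x²/(2L)-M₀(x-a)+C₁)/EI  [x>a] with C₁=M₀(3b²-L²)/(6L)=4/5 = (10·(24/5)²/(2·6)-10·((24/5)-(12/5))+(4/5))/5000 = -1/1250 rad
Load 3 — uniform load w=-20 kN/m over full span:
  θ_3 = -w(L³-6Lx²+4x³)/(24EI) = -(-20)·(6³-6·6·(24/5)²+4·(24/5)³)/(24·5000) = -891/31250 rad
Load 4 — applied couple M₀=13 kN·m at a=3/2 m (b=L-a=9/2):
  θ_4 = (M₀x²/(2L)-M₀(x-a)+C₁)/EI  [x>a] with C₁=M₀(3b²-L²)/(6L)=143/16 = (13·(24/5)²/(2·6)-13·((24/5)-(3/2))+(143/16))/5000 = -3601/2000000 rad
Superposition: θ = Σ θ_i = -1773641/50000000 rad ≈ -0.035473 rad

θ(24/5) = -1773641/50000000 rad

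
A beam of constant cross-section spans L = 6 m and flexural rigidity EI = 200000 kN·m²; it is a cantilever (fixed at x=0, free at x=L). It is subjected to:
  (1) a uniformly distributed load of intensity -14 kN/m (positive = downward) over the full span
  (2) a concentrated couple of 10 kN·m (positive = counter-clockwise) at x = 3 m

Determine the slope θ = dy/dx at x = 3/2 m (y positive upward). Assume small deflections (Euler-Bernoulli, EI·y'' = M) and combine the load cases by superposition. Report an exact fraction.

Load 1 — uniform load w=-14 kN/m over full span:
  θ_1 = -wx(x²-3Lx+3L²)/(6EI) = -(-14)·(3/2)·((3/2)²-3·6·(3/2)+3·6²)/(6·200000) = 2331/1600000 rad
Load 2 — applied couple M₀=10 kN·m at a=3 m (b=L-a=3):
  θ_2 = M₀x/EI  [x≤a] = 10·(3/2)/200000 = 3/40000 rad
Superposition: θ = Σ θ_i = 2451/1600000 rad ≈ 0.001532 rad

θ(3/2) = 2451/1600000 rad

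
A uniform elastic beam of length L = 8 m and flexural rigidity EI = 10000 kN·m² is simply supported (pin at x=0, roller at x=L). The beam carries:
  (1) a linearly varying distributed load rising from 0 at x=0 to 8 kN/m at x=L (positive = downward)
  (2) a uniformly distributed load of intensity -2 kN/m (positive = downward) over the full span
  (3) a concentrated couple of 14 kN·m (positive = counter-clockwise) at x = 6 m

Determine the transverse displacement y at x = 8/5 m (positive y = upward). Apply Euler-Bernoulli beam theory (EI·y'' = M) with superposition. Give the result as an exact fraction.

Load 1 — triangular load w₀=8 kN/m (0→w₀ over full span):
  y_1 = -w₀x(7L⁴-10L²x²+3x⁴)/(360LEI) = -8·(8/5)·(7·8⁴-10·8²·(8/5)²+3·(8/5)⁴)/(360·8·10000) = -352256/29296875 m
Load 2 — uniform load w=-2 kN/m over full span:
  y_2 = -wx(L³-2Lx²+x³)/(24EI) = -(-2)·(8/5)·(8³-2·8·(8/5)²+(8/5)³)/(24·10000) = 7424/1171875 m
Load 3 — applied couple M₀=14 kN·m at a=6 m (b=L-a=2):
  y_3 = (M₀x³/(6L)+C₁x)/EI  [x≤a] with C₁=M₀(3b²-L²)/(6L)=-91/6 = (14·(8/5)³/(6·8)+(-91/6)·(8/5))/10000 = -721/312500 m
Superposition: y = Σ y_i = -312333/39062500 m ≈ -0.007996 m

y(8/5) = -312333/39062500 m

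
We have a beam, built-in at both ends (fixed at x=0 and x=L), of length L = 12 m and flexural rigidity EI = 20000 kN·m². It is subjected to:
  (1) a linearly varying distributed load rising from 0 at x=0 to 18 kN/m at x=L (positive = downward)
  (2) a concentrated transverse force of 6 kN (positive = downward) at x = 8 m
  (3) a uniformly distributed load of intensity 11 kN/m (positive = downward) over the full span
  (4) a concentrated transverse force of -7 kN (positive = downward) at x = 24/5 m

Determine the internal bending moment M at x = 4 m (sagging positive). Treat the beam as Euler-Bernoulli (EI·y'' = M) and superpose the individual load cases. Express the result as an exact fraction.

Load 1 — triangular load w₀=18 kN/m (0→w₀ over full span):
  M_1 = 3w₀Lx/20 - w₀L²/30 - w₀x³/(6L) = 3·18·12·4/20 - 18·12²/30 - 18·4³/(6·12) = 136/5 kN·m
Load 2 — point force P=6 kN at a=8 m (b=L-a=4):
  M_2 = Pb²(3a+b)x/L³ - Pab²/L²  [x≤a] = 6·4²·(3·8+4)·4/12³ - 6·8·4²/12² = 8/9 kN·m
Load 3 — uniform load w=11 kN/m over full span:
  M_3 = wLx/2 - wL²/12 - wx²/2 = 11·12·4/2 - 11·12²/12 - 11·4²/2 = 44 kN·m
Load 4 — point force P=-7 kN at a=24/5 m (b=L-a=36/5):
  M_4 = Pb²(3a+b)x/L³ - Pab²/L²  [x≤a] = (-7)·(36/5)²·(3·(24/5)+(36/5))·4/12³ - (-7)·(24/5)·(36/5)²/12² = -756/125 kN·m
Superposition: M = Σ M_i = 74296/1125 kN·m ≈ 66.040889 kN·m

M(4) = 74296/1125 kN·m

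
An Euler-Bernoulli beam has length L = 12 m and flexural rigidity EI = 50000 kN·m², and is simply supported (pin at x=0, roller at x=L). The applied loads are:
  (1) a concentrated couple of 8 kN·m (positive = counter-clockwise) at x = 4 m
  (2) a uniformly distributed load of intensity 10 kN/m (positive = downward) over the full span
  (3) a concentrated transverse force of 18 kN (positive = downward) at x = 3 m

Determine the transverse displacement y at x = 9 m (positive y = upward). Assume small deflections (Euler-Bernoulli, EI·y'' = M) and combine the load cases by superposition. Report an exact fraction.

y(9) = -8713/200000 m

Load 1 — applied couple M₀=8 kN·m at a=4 m (b=L-a=8):
  y_1 = (M₀x³/(6L)-M₀(x-a)²/2+C₁x)/EI  [x>a] with C₁=M₀(3b²-L²)/(6L)=16/3 = (8·9³/(6·12)-8·(9-4)²/2+(16/3)·9)/50000 = 29/50000 m
Load 2 — uniform load w=10 kN/m over full span:
  y_2 = -wx(L³-2Lx²+x³)/(24EI) = -10·9·(12³-2·12·9²+9³)/(24·50000) = -1539/40000 m
Load 3 — point force P=18 kN at a=3 m (b=L-a=9):
  y_3 = -Pa(L-x)(2Lx-a²-x²)/(6LEI)  [x>a] = -18·3·(12-9)·(2·12·9-3²-9²)/(6·12·50000) = -567/100000 m
Superposition: y = Σ y_i = -8713/200000 m ≈ -0.043565 m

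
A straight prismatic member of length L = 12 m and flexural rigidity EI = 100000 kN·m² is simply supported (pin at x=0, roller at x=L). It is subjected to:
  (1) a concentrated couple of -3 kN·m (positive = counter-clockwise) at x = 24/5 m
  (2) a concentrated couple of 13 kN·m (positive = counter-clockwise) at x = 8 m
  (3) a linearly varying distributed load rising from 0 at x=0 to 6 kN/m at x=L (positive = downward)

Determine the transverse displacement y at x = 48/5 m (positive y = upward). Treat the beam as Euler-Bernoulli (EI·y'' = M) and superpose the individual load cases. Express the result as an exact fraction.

y(48/5) = -261638/48828125 m

Load 1 — applied couple M₀=-3 kN·m at a=24/5 m (b=L-a=36/5):
  y_1 = (M₀x³/(6L)-M₀(x-a)²/2+C₁x)/EI  [x>a] with C₁=M₀(3b²-L²)/(6L)=-12/25 = ((-3)·(48/5)³/(6·12)-(-3)·((48/5)-(24/5))²/2+(-12/25)·(48/5))/100000 = -27/390625 m
Load 2 — applied couple M₀=13 kN·m at a=8 m (b=L-a=4):
  y_2 = (M₀x³/(6L)-M₀(x-a)²/2+C₁x)/EI  [x>a] with C₁=M₀(3b²-L²)/(6L)=-52/3 = (13·(48/5)³/(6·12)-13·((48/5)-8)²/2+(-52/3)·(48/5))/100000 = -91/390625 m
Load 3 — triangular load w₀=6 kN/m (0→w₀ over full span):
  y_3 = -w₀x(7L⁴-10L²x²+3x⁴)/(360LEI) = -6·(48/5)·(7·12⁴-10·12²·(48/5)²+3·(48/5)⁴)/(360·12·100000) = -246888/48828125 m
Superposition: y = Σ y_i = -261638/48828125 m ≈ -0.005358 m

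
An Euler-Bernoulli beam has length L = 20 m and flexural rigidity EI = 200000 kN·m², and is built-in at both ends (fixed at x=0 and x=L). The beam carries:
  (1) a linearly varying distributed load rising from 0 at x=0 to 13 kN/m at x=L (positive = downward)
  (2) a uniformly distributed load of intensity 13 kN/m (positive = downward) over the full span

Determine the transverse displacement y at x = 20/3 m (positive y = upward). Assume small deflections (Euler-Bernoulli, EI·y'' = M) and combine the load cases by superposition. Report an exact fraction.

Load 1 — triangular load w₀=13 kN/m (0→w₀ over full span):
  y_1 = -w₀x²(L-x)²(x+2L)/(120LEI) = -13·(20/3)²·(20-(20/3))²·((20/3)+2·20)/(120·20·200000) = -182/18225 m
Load 2 — uniform load w=13 kN/m over full span:
  y_2 = -wx²(L-x)²/(24EI) = -13·(20/3)²·(20-(20/3))²/(24·200000) = -26/1215 m
Superposition: y = Σ y_i = -572/18225 m ≈ -0.031385 m

y(20/3) = -572/18225 m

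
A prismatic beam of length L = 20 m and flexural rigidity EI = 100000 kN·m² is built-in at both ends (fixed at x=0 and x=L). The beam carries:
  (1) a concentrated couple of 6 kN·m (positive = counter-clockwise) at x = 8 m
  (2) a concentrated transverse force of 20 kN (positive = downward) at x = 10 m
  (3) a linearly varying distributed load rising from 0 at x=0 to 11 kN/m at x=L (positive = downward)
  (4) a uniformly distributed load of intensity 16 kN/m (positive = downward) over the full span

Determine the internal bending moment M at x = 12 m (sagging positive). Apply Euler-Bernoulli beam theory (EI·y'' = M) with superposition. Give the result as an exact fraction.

Load 1 — applied couple M₀=6 kN·m at a=8 m (b=L-a=12):
  M_1 = R_Ax - M_A - M₀  [x>a] with R_A=54/125, M_A=18/25 = (54/125)·12 - (18/25) - 6 = -192/125 kN·m
Load 2 — point force P=20 kN at a=10 m (b=L-a=10):
  M_2 = Pa²(a+3b)(L-x)/L³ - Pa²b/L²  [x>a] = 20·10²·(10+3·10)·(20-12)/20³ - 20·10²·10/20² = 30 kN·m
Load 3 — triangular load w₀=11 kN/m (0→w₀ over full span):
  M_3 = 3w₀Lx/20 - w₀L²/30 - w₀x³/(6L) = 3·11·20·12/20 - 11·20²/30 - 11·12³/(6·20) = 1364/15 kN·m
Load 4 — uniform load w=16 kN/m over full span:
  M_4 = wLx/2 - wL²/12 - wx²/2 = 16·20·12/2 - 16·20²/12 - 16·12²/2 = 704/3 kN·m
Superposition: M = Σ M_i = 44258/125 kN·m ≈ 354.064000 kN·m

M(12) = 44258/125 kN·m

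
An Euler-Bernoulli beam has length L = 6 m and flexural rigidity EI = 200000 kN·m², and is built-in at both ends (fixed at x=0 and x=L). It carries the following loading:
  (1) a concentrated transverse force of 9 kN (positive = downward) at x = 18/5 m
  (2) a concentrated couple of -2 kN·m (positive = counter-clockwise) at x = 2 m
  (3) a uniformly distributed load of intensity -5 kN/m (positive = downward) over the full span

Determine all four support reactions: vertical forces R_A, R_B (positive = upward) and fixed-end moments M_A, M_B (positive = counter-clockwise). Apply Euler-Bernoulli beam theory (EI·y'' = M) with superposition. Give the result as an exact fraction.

Load 1 — point force P=9 kN at a=18/5 m (b=L-a=12/5):
  R_A = Pb²(3a+b)/L³ = 9·(12/5)²·(3·(18/5)+(12/5))/6³ = 396/125 kN
  M_A = Pab²/L² = 9·(18/5)·(12/5)²/6² = 648/125 kN·m
  R_B = Pa²(a+3b)/L³ = 9·(18/5)²·((18/5)+3·(12/5))/6³ = 729/125 kN
  M_B = -Pa²b/L² = -9·(18/5)²·(12/5)/6² = -972/125 kN·m
Load 2 — applied couple M₀=-2 kN·m at a=2 m (b=L-a=4):
  R_A = 6M₀ab/L³ = 6·(-2)·2·4/6³ = -4/9 kN
  M_A = M₀b(2a-b)/L² = (-2)·4·(2·2-4)/6² = 0 kN·m
  R_B = -6M₀ab/L³ = -6·(-2)·2·4/6³ = 4/9 kN
  M_B = M₀a(2b-a)/L² = (-2)·2·(2·4-2)/6² = -2/3 kN·m
Load 3 — uniform load w=-5 kN/m over full span:
  R_A = wL/2 = (-5)·6/2 = -15 kN
  M_A = wL²/12 = (-5)·6²/12 = -15 kN·m
  R_B = wL/2 = (-5)·6/2 = -15 kN
  M_B = -wL²/12 = -(-5)·6²/12 = 15 kN·m
Superposition: R_A = -13811/1125 kN, M_A = -1227/125 kN·m, R_B = -9814/1125 kN, M_B = 2459/375 kN·m

R_A = -13811/1125 kN, M_A = -1227/125 kN·m, R_B = -9814/1125 kN, M_B = 2459/375 kN·m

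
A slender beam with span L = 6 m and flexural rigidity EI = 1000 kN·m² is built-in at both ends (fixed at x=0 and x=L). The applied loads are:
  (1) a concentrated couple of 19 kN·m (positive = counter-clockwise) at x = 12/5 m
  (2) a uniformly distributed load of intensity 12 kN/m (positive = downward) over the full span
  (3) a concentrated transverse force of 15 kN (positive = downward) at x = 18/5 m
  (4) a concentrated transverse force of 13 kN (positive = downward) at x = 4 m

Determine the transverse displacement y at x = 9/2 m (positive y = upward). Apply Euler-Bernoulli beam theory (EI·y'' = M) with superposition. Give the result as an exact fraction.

Load 1 — applied couple M₀=19 kN·m at a=12/5 m (b=L-a=18/5):
  y_1 = (R_Ax³/6 - M_Ax²/2 - M₀(x-a)²/2)/EI  [x>a] with R_A=114/25, M_A=57/25 = ((114/25)·(9/2)³/6 - (57/25)·(9/2)²/2 - 19·((9/2)-(12/5))²/2)/1000 = 171/40000 m
Load 2 — uniform load w=12 kN/m over full span:
  y_2 = -wx²(L-x)²/(24EI) = -12·(9/2)²·(6-(9/2))²/(24·1000) = -729/32000 m
Load 3 — point force P=15 kN at a=18/5 m (b=L-a=12/5):
  y_3 = -Pa²(L-x)²(3bL-(3b+a)(L-x))/(6L³EI)  [x>a] = -15·(18/5)²·(6-(9/2))²·(3·(12/5)·6-(3·(12/5)+(18/5))·(6-(9/2)))/(6·6³·1000) = -729/80000 m
Load 4 — point force P=13 kN at a=4 m (b=L-a=2):
  y_4 = -Pa²(L-x)²(3bL-(3b+a)(L-x))/(6L³EI)  [x>a] = -13·4²·(6-(9/2))²·(3·2·6-(3·2+4)·(6-(9/2)))/(6·6³·1000) = -91/12000 m
Superposition: y = Σ y_i = -16897/480000 m ≈ -0.035202 m

y(9/2) = -16897/480000 m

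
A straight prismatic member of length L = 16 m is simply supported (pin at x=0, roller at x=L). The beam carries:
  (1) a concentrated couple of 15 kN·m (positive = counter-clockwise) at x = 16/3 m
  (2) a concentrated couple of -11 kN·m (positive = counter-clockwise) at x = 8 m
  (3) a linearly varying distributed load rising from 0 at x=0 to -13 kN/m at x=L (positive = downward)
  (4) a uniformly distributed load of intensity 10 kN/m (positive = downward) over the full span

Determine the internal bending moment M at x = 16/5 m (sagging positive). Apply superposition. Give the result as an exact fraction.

Load 1 — applied couple M₀=15 kN·m at a=16/3 m (b=L-a=32/3):
  M_1 = M₀x/L  [x≤a] = 15·(16/5)/16 = 3 kN·m
Load 2 — applied couple M₀=-11 kN·m at a=8 m (b=L-a=8):
  M_2 = M₀x/L  [x≤a] = (-11)·(16/5)/16 = -11/5 kN·m
Load 3 — triangular load w₀=-13 kN/m (0→w₀ over full span):
  M_3 = w₀Lx/6 - w₀x³/(6L) = (-13)·16·(16/5)/6 - (-13)·(16/5)³/(6·16) = -13312/125 kN·m
Load 4 — uniform load w=10 kN/m over full span:
  M_4 = wx(L-x)/2 = 10·(16/5)·(16-(16/5))/2 = 1024/5 kN·m
Superposition: M = Σ M_i = 12388/125 kN·m ≈ 99.104000 kN·m

M(16/5) = 12388/125 kN·m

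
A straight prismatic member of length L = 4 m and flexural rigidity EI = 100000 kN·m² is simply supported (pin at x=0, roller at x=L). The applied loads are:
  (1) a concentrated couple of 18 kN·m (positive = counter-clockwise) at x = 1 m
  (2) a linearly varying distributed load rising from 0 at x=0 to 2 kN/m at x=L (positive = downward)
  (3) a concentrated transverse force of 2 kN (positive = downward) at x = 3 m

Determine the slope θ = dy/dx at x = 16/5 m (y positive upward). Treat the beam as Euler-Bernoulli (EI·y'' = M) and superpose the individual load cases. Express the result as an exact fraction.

Load 1 — applied couple M₀=18 kN·m at a=1 m (b=L-a=3):
  θ_1 = (M₀x²/(2L)-M₀(x-a)+C₁)/EI  [x>a] with C₁=M₀(3b²-L²)/(6L)=33/4 = (18·(16/5)²/(2·4)-18·((16/5)-1)+(33/4))/100000 = -831/10000000 rad
Load 2 — triangular load w₀=2 kN/m (0→w₀ over full span):
  θ_2 = -w₀(7L⁴-30L²x²+15x⁴)/(360LEI) = -2·(7·4⁴-30·4²·(16/5)²+15·(16/5)⁴)/(360·4·100000) = 757/35156250 rad
Load 3 — point force P=2 kN at a=3 m (b=L-a=1):
  θ_3 = -Pa(2L²-6Lx+3x²+a²)/(6LEI)  [x>a] = -2·3·(2·4²-6·4·(16/5)+3·(16/5)²+3²)/(6·4·100000) = 127/10000000 rad
Superposition: θ = Σ θ_i = -859/17578125 rad ≈ -0.000049 rad

θ(16/5) = -859/17578125 rad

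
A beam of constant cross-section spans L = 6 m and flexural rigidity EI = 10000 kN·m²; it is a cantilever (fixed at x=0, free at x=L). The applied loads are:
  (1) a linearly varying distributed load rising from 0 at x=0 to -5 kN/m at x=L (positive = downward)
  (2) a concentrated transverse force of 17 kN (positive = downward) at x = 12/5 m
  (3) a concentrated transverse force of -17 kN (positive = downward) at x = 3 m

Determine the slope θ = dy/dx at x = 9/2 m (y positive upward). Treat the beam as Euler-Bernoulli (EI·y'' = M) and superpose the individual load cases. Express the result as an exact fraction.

Load 1 — triangular load w₀=-5 kN/m (0→w₀ over full span):
  θ_1 = (w₀Lx²/4-w₀L²x/3-w₀x⁴/(24L))/EI = ((-5)·6·(9/2)²/4-(-5)·6²·(9/2)/3-(-5)·(9/2)⁴/(24·6))/10000 = 6777/512000 rad
Load 2 — point force P=17 kN at a=12/5 m (b=L-a=18/5):
  θ_2 = -Pa²/(2EI)  [x>a] = -17·(12/5)²/(2·10000) = -153/31250 rad
Load 3 — point force P=-17 kN at a=3 m (b=L-a=3):
  θ_3 = -Pa²/(2EI)  [x>a] = -(-17)·3²/(2·10000) = 153/20000 rad
Superposition: θ = Σ θ_i = 1023381/64000000 rad ≈ 0.015990 rad

θ(9/2) = 1023381/64000000 rad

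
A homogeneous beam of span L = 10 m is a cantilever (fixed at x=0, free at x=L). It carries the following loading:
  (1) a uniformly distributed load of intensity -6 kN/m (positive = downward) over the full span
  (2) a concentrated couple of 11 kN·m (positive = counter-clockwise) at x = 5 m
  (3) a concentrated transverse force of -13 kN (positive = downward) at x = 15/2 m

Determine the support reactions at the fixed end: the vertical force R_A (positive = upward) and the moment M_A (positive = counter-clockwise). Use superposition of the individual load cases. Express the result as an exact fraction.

Load 1 — uniform load w=-6 kN/m over full span:
  R_A = wL = (-6)·10 = -60 kN
  M_A = wL²/2 = (-6)·10²/2 = -300 kN·m
Load 2 — applied couple M₀=11 kN·m at a=5 m (b=L-a=5):
  R_A = 0 kN
  M_A = -M₀ = -11 kN·m
Load 3 — point force P=-13 kN at a=15/2 m (b=L-a=5/2):
  R_A = P = (-13) = -13 kN
  M_A = Pa = (-13)·(15/2) = -195/2 kN·m
Superposition: R_A = -73 kN, M_A = -817/2 kN·m

R_A = -73 kN, M_A = -817/2 kN·m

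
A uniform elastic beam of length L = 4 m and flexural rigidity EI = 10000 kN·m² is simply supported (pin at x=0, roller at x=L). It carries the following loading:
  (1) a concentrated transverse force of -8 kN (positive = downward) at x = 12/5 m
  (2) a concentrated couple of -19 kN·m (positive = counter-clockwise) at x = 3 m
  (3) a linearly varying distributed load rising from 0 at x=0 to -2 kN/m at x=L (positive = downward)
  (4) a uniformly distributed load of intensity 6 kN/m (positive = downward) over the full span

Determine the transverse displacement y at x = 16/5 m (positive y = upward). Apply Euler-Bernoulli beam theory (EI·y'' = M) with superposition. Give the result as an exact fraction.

y(16/5) = 116199/312500000 m

Load 1 — point force P=-8 kN at a=12/5 m (b=L-a=8/5):
  y_1 = -Pa(L-x)(2Lx-a²-x²)/(6LEI)  [x>a] = -(-8)·(12/5)·(4-(16/5))·(2·4·(16/5)-(12/5)²-(16/5)²)/(6·4·10000) = 48/78125 m
Load 2 — applied couple M₀=-19 kN·m at a=3 m (b=L-a=1):
  y_2 = (M₀x³/(6L)-M₀(x-a)²/2+C₁x)/EI  [x>a] with C₁=M₀(3b²-L²)/(6L)=247/24 = ((-19)·(16/5)³/(6·4)-(-19)·((16/5)-3)²/2+(247/24)·(16/5))/10000 = 1843/2500000 m
Load 3 — triangular load w₀=-2 kN/m (0→w₀ over full span):
  y_3 = -w₀x(7L⁴-10L²x²+3x⁴)/(360LEI) = -(-2)·(16/5)·(7·4⁴-10·4²·(16/5)²+3·(16/5)⁴)/(360·4·10000) = 2032/9765625 m
Load 4 — uniform load w=6 kN/m over full span:
  y_4 = -wx(L³-2Lx²+x³)/(24EI) = -6·(16/5)·(4³-2·4·(16/5)²+(16/5)³)/(24·10000) = -464/390625 m
Superposition: y = Σ y_i = 116199/312500000 m ≈ 0.000372 m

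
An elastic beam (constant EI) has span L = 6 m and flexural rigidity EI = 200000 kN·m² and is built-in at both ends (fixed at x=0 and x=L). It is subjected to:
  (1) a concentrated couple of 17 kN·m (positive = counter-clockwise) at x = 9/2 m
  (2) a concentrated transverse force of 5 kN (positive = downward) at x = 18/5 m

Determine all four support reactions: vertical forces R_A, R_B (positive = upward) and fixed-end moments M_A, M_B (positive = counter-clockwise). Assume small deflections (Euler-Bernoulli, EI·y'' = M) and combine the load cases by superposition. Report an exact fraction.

R_A = 1979/400 kN, M_A = 3277/400 kN·m, R_B = 21/400 kN, M_B = -3003/400 kN·m

Load 1 — applied couple M₀=17 kN·m at a=9/2 m (b=L-a=3/2):
  R_A = 6M₀ab/L³ = 6·17·(9/2)·(3/2)/6³ = 51/16 kN
  M_A = M₀b(2a-b)/L² = 17·(3/2)·(2·(9/2)-(3/2))/6² = 85/16 kN·m
  R_B = -6M₀ab/L³ = -6·17·(9/2)·(3/2)/6³ = -51/16 kN
  M_B = M₀a(2b-a)/L² = 17·(9/2)·(2·(3/2)-(9/2))/6² = -51/16 kN·m
Load 2 — point force P=5 kN at a=18/5 m (b=L-a=12/5):
  R_A = Pb²(3a+b)/L³ = 5·(12/5)²·(3·(18/5)+(12/5))/6³ = 44/25 kN
  M_A = Pab²/L² = 5·(18/5)·(12/5)²/6² = 72/25 kN·m
  R_B = Pa²(a+3b)/L³ = 5·(18/5)²·((18/5)+3·(12/5))/6³ = 81/25 kN
  M_B = -Pa²b/L² = -5·(18/5)²·(12/5)/6² = -108/25 kN·m
Superposition: R_A = 1979/400 kN, M_A = 3277/400 kN·m, R_B = 21/400 kN, M_B = -3003/400 kN·m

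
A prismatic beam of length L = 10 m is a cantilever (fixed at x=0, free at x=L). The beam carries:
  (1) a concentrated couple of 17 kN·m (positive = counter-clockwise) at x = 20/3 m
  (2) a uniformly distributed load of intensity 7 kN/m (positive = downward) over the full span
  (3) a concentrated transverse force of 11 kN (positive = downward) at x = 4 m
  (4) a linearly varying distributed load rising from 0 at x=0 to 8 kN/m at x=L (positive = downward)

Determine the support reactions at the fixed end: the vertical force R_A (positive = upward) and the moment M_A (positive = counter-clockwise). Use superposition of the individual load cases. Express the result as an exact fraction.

R_A = 121 kN, M_A = 1931/3 kN·m

Load 1 — applied couple M₀=17 kN·m at a=20/3 m (b=L-a=10/3):
  R_A = 0 kN
  M_A = -M₀ = -17 kN·m
Load 2 — uniform load w=7 kN/m over full span:
  R_A = wL = 7·10 = 70 kN
  M_A = wL²/2 = 7·10²/2 = 350 kN·m
Load 3 — point force P=11 kN at a=4 m (b=L-a=6):
  R_A = P = 11 kN
  M_A = Pa = 11·4 = 44 kN·m
Load 4 — triangular load w₀=8 kN/m (0→w₀ over full span):
  R_A = w₀L/2 = 8·10/2 = 40 kN
  M_A = w₀L²/3 = 8·10²/3 = 800/3 kN·m
Superposition: R_A = 121 kN, M_A = 1931/3 kN·m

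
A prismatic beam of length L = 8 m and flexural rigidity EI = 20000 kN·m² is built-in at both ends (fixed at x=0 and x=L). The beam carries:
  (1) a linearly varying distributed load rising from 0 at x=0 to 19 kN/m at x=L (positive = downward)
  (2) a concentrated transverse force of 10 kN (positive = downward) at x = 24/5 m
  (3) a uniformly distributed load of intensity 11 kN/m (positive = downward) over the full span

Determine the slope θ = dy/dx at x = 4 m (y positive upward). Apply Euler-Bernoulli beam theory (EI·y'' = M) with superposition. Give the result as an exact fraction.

θ(4) = -143/375000 rad

Load 1 — triangular load w₀=19 kN/m (0→w₀ over full span):
  θ_1 = -w₀(2x(L-x)(L-2x)(x+2L)+x²(L-x)²)/(120LEI) = -19·(2·4·(8-4)·(8-2·4)·(4+2·8)+4²·(8-4)²)/(120·8·20000) = -19/75000 rad
Load 2 — point force P=10 kN at a=24/5 m (b=L-a=16/5):
  θ_2 = -Pb²x(2aL-(3a+b)x)/(2L³EI)  [x≤a] = -10·(16/5)²·4·(2·(24/5)·8-(3·(24/5)+(16/5))·4)/(2·8³·20000) = -2/15625 rad
Load 3 — uniform load w=11 kN/m over full span:
  θ_3 = -wx(L-x)(L-2x)/(12EI) = -11·4·(8-4)·(8-2·4)/(12·20000) = 0 rad
Superposition: θ = Σ θ_i = -143/375000 rad ≈ -0.000381 rad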